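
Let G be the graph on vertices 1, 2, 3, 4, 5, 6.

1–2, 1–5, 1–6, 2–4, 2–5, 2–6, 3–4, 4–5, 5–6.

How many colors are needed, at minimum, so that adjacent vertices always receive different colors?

4

1, 2, 5, 6 form a clique, so at least 4 colors are needed.
4 colors suffice: 1=d, 2=a, 3=a, 4=c, 5=b, 6=c. Every edge joins two different colors.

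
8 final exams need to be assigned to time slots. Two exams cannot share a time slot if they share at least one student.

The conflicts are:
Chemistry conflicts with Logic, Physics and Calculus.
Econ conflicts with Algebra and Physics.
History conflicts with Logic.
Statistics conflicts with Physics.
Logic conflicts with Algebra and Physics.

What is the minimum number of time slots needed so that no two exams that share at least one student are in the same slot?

3

Chemistry, Logic, Physics pairwise conflict, so at least 3 time slots are needed.
Using 3 time slots: Chemistry=3, Econ=1, History=2, Statistics=1, Logic=1, Algebra=2, Physics=2, Calculus=1. Every pair that conflicts lands in different time slots.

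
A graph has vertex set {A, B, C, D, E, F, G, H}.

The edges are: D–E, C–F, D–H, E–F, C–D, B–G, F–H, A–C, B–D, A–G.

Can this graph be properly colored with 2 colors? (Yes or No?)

The cycle D-C-A-G-B-D has odd length 5, so it cannot be 2-colored; at least 3 colors are needed.
So 2 colors are not enough.

No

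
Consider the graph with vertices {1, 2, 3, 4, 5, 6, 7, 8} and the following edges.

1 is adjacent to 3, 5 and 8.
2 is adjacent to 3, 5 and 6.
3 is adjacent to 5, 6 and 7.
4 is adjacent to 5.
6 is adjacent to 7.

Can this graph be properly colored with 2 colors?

1, 3, 5 are pairwise adjacent, so at least 3 colors are needed.
So 2 colors are not enough.

No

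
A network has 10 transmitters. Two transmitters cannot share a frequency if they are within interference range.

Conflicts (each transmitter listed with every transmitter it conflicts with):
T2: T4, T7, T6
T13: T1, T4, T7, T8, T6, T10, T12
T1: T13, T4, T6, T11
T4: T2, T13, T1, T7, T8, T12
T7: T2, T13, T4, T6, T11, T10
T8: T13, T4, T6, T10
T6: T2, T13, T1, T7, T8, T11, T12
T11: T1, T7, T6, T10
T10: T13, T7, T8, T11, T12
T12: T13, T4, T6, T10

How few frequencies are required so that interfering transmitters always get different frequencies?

T2, T7, T6 are mutually in conflict, so at least 3 frequencies are needed.
A valid assignment using 3 frequencies: T2=2, T13=2, T1=3, T4=1, T7=3, T8=3, T6=1, T11=2, T10=1, T12=3. Every pair that conflicts lands in different frequencies.

3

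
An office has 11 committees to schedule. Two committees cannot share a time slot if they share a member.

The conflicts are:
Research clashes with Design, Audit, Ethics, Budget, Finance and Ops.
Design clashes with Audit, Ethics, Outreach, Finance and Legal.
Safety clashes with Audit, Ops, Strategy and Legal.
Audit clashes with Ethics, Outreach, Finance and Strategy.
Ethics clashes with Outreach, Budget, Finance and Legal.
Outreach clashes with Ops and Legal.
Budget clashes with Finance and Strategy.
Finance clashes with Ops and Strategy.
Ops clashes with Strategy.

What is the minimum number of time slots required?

Research, Design, Audit, Ethics, Finance are mutually in conflict, so at least 5 time slots are needed.
5 time slots suffice: time slot 1 → {Safety, Outreach, Finance}; time slot 2 → {Ethics, Strategy}; time slot 3 → {Audit, Budget, Ops, Legal}; time slot 4 → {Design}; time slot 5 → {Research}. Every pair that conflicts lands in different time slots.

5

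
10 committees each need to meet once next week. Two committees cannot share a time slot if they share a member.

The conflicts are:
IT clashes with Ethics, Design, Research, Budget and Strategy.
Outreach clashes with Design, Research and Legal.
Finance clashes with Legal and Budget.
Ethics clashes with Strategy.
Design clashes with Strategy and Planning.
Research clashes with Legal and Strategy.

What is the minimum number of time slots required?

3

Outreach, Research, Legal are mutually in conflict, so at least 3 time slots are needed.
A valid assignment using 3 time slots: IT=1, Outreach=1, Finance=1, Ethics=3, Design=3, Research=3, Legal=2, Budget=2, Strategy=2, Planning=1. No two conflicting committees share a time slot.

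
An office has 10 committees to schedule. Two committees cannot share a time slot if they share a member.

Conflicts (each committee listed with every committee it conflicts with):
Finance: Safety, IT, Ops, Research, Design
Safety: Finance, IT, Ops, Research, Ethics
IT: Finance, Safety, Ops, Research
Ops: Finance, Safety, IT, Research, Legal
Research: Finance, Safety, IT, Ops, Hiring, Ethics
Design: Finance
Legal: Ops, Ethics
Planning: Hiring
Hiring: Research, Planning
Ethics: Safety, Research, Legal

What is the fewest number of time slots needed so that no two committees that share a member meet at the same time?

Finance, Safety, IT, Ops, Research pairwise conflict, so at least 5 time slots are needed.
5 time slots suffice: Finance=4, Safety=2, IT=5, Ops=3, Research=1, Design=1, Legal=1, Planning=1, Hiring=2, Ethics=3. No two conflicting committees share a time slot.

5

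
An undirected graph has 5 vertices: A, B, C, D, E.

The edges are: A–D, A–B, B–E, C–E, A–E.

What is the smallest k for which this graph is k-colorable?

A, B, E form a triangle, so at least 3 colors are needed.
3 colors suffice: color 1 → {A, C}; color 2 → {D, E}; color 3 → {B}. Every edge joins two different colors.

3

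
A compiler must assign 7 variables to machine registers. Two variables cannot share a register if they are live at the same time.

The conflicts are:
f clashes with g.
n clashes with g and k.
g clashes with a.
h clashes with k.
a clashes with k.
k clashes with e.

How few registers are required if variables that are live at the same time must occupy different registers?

h and k conflict, so at least 2 registers are needed.
A valid assignment using 2 registers: f=2, n=2, g=1, h=2, a=2, k=1, e=2. No two conflicting variables share a register.

2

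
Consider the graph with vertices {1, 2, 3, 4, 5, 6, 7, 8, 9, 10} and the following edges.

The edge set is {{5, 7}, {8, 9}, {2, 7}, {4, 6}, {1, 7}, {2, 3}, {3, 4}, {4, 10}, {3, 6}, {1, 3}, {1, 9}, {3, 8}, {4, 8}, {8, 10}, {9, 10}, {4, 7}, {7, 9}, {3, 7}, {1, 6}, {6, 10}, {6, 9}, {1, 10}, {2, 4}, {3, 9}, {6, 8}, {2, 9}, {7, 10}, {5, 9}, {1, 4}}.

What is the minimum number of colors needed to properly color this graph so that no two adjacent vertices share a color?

1, 7, 9, 10 are pairwise adjacent (a clique of size 4), so at least 4 colors are needed.
4 colors suffice: color red → {4, 9}; color blue → {6, 7}; color green → {3, 5, 10}; color yellow → {1, 2, 8}. No two adjacent vertices share a color.

4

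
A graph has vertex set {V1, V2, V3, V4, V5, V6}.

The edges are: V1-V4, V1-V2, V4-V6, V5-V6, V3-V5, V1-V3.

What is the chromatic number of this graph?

The cycle V4-V1-V3-V5-V6-V4 has odd length 5, so it cannot be 2-colored; at least 3 colors are needed.
A valid assignment using 3 colors: V1=1, V2=2, V3=2, V4=2, V5=1, V6=3. No two adjacent vertices share a color.

3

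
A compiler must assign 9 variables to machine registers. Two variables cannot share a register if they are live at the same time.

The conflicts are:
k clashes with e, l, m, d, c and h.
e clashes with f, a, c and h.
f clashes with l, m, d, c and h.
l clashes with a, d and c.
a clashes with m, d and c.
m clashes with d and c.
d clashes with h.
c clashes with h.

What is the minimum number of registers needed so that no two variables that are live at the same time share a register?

4

k, e, c, h pairwise conflict, so at least 4 registers are needed.
4 registers suffice: k=2, e=3, f=2, l=3, a=2, m=3, d=1, c=1, h=4. No two conflicting variables share a register.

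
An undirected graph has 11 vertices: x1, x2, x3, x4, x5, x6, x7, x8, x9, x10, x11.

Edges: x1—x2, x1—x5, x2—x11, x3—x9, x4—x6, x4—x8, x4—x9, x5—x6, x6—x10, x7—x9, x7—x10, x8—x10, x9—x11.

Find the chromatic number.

3

The cycle x10-x6-x4-x9-x7-x10 has odd length 5, so it cannot be 2-colored; at least 3 colors are needed.
3 colors suffice: x1=2, x2=1, x3=2, x4=2, x5=1, x6=3, x7=2, x8=3, x9=1, x10=1, x11=2. Every edge joins two different colors.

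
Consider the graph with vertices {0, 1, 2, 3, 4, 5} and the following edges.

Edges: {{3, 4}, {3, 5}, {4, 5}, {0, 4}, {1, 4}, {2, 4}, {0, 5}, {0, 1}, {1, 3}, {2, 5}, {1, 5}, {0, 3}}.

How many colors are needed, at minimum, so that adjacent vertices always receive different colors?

0, 1, 3, 4, 5 are mutually adjacent (a clique of size 5), so at least 5 colors are needed.
5 colors suffice: color a → {5}; color b → {4}; color c → {1, 2}; color d → {3}; color e → {0}. No two adjacent vertices share a color.

5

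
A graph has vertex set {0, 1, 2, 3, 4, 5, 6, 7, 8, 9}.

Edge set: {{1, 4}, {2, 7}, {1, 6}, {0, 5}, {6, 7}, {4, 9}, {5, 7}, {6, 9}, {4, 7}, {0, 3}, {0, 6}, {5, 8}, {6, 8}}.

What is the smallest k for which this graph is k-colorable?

0 and 3 are adjacent, so at least 2 colors are needed.
A valid assignment using 2 colors: 0=b, 1=b, 2=a, 3=a, 4=a, 5=a, 6=a, 7=b, 8=b, 9=b. Every edge joins two different colors.

2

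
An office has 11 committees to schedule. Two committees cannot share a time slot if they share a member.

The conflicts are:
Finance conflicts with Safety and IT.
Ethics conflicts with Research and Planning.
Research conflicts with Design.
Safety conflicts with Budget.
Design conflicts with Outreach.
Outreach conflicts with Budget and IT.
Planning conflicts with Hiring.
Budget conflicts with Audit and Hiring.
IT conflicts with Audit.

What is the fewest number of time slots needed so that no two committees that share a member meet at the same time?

3

The cycle IT-Audit-Budget-Safety-Finance-IT has odd length 5, so it cannot be 2-colored; at least 3 time slots are needed.
3 time slots suffice: time slot 1 → {Design, Planning, Budget, IT}; time slot 2 → {Research, Safety, Outreach, Audit, Hiring}; time slot 3 → {Finance, Ethics}. Each listed conflict is separated.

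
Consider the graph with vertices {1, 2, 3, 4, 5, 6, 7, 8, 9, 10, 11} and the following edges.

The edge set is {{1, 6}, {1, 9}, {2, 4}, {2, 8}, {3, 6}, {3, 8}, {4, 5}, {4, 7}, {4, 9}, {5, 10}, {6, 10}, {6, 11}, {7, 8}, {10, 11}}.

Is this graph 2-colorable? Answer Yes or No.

No

6, 10, 11 are mutually adjacent, so at least 3 colors are needed.
So 2 colors are not enough.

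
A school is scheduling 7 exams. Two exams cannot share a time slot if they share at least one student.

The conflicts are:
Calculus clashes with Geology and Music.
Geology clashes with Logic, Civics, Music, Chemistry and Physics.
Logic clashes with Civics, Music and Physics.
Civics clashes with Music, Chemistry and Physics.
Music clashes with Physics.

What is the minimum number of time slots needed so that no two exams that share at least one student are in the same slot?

5

Geology, Logic, Civics, Music, Physics are mutually in conflict, so at least 5 time slots are needed.
5 time slots suffice: time slot 1 → {Geology}; time slot 2 → {Music, Chemistry}; time slot 3 → {Calculus, Civics}; time slot 4 → {Logic}; time slot 5 → {Physics}. Each listed conflict is separated.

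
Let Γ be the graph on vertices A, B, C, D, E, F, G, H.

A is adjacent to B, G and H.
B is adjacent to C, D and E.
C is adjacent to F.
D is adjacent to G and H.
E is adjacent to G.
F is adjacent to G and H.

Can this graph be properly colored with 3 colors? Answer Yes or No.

Yes

The chromatic number is 3. The cycle H-F-C-B-D-H has odd length 5, so it cannot be 2-colored; at least 3 colors are needed.
3 colors suffice: color red → {B, G, H}; color blue → {A, D, E, F}; color green → {C}.
That is already a proper 3-coloring.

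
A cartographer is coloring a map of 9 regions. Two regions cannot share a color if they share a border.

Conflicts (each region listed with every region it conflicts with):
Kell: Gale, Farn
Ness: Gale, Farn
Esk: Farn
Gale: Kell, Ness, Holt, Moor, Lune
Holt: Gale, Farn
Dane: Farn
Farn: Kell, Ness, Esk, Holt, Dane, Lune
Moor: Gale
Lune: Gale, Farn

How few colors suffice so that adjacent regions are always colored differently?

Kell and Gale conflict, so at least 2 colors are needed.
2 colors suffice: color 1 → {Gale, Farn}; color 2 → {Kell, Ness, Esk, Holt, Dane, Moor, Lune}. Each listed conflict is separated.

2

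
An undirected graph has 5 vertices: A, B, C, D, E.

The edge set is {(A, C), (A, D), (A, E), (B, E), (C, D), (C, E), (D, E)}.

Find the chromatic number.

4

A, C, D, E are mutually adjacent (a clique of size 4), so at least 4 colors are needed.
4 colors suffice: A=green, B=blue, C=blue, D=yellow, E=red. No two adjacent vertices share a color.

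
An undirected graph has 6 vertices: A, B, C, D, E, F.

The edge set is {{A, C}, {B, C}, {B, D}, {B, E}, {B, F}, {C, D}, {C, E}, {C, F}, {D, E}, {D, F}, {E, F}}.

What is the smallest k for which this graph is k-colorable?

5

B, C, D, E, F are pairwise adjacent (a clique of size 5), so at least 5 colors are needed.
A valid assignment using 5 colors: A=2, B=4, C=1, D=5, E=2, F=3. No two adjacent vertices share a color.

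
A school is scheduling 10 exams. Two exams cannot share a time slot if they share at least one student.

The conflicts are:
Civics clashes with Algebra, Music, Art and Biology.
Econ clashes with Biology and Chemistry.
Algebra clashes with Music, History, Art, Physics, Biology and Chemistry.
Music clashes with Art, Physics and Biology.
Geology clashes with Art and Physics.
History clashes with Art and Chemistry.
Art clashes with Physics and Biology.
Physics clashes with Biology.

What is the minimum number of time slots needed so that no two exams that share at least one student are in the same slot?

Algebra, Music, Art, Physics, Biology all conflict with each other, so at least 5 time slots are needed.
5 time slots suffice: Civics=4, Econ=1, Algebra=1, Music=5, Geology=1, History=3, Art=2, Physics=4, Biology=3, Chemistry=2. Every pair that conflicts lands in different time slots.

5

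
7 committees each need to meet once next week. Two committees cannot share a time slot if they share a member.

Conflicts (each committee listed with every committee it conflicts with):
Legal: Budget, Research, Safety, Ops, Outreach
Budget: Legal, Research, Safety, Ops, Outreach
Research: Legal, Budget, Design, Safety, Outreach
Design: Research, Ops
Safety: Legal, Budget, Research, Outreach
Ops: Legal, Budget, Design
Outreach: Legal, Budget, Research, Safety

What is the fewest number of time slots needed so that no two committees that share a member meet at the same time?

5

Legal, Budget, Research, Safety, Outreach all conflict with each other, so at least 5 time slots are needed.
5 time slots suffice: Legal=3, Budget=1, Research=2, Design=1, Safety=4, Ops=2, Outreach=5. Every pair that conflicts lands in different time slots.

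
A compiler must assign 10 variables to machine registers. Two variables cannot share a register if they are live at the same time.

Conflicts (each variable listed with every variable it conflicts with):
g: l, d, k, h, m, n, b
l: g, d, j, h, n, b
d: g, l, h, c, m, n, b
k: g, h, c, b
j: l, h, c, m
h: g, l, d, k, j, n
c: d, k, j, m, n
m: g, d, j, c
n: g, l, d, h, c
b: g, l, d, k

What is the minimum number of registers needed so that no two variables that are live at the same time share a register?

g, l, d, h, n pairwise conflict, so at least 5 registers are needed.
5 registers suffice: register 1 → {d, k, j}; register 2 → {g, c}; register 3 → {l, m}; register 4 → {h, b}; register 5 → {n}. Each listed conflict is separated.

5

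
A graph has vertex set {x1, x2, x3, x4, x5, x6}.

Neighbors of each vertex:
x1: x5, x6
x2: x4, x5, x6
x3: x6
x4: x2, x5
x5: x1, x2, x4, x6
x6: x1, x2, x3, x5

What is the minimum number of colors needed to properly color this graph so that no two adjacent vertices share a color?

x1, x5, x6 form a triangle, so at least 3 colors are needed.
3 colors suffice: color 1 → {x4, x6}; color 2 → {x3, x5}; color 3 → {x1, x2}. Each edge has distinct colors on its endpoints.

3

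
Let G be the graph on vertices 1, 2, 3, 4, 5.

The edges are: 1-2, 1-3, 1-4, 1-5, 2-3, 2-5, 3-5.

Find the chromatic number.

4

1, 2, 3, 5 are mutually adjacent (a clique of size 4), so at least 4 colors are needed.
4 colors suffice: color red → {1}; color blue → {2, 4}; color green → {5}; color yellow → {3}. Every edge joins two different colors.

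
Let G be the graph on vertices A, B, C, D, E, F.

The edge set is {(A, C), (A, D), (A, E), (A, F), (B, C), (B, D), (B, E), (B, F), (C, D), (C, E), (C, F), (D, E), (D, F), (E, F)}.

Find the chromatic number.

B, C, D, E, F are mutually adjacent (a clique of size 5), so at least 5 colors are needed.
One proper 5-coloring: A=5, B=5, C=2, D=1, E=4, F=3. No two adjacent vertices share a color.

5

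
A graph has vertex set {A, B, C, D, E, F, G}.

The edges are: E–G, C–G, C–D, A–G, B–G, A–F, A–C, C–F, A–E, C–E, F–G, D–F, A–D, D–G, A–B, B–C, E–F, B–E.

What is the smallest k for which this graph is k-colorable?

5

A, B, C, E, G are mutually adjacent (a clique of size 5), so at least 5 colors are needed.
5 colors suffice: color 1 → {A}; color 2 → {C}; color 3 → {G}; color 4 → {D, E}; color 5 → {B, F}. No two adjacent vertices share a color.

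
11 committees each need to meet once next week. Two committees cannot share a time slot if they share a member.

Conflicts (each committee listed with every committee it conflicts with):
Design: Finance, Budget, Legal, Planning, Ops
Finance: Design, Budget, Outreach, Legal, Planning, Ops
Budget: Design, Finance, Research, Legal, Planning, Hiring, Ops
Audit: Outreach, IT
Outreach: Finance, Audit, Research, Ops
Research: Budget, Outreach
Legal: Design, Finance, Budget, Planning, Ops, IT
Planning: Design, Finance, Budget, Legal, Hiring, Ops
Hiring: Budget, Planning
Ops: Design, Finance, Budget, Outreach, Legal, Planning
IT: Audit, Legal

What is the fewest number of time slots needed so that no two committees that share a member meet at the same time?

6

Design, Finance, Budget, Legal, Planning, Ops all conflict with each other, so at least 6 time slots are needed.
Using 6 time slots: Design=6, Finance=5, Budget=1, Audit=2, Outreach=1, Research=2, Legal=3, Planning=2, Hiring=3, Ops=4, IT=1. Every pair that conflicts lands in different time slots.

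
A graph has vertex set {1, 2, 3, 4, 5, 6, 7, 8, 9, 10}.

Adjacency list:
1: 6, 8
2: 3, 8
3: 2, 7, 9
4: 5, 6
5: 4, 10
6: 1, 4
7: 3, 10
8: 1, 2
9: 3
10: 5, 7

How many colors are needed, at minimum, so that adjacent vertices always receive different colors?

3

The cycle 6-4-5-10-7-3-2-8-1-6 has odd length 9, so it cannot be 2-colored; at least 3 colors are needed.
3 colors suffice: color red → {3, 6, 8, 10}; color blue → {1, 2, 4, 7, 9}; color green → {5}. No two adjacent vertices share a color.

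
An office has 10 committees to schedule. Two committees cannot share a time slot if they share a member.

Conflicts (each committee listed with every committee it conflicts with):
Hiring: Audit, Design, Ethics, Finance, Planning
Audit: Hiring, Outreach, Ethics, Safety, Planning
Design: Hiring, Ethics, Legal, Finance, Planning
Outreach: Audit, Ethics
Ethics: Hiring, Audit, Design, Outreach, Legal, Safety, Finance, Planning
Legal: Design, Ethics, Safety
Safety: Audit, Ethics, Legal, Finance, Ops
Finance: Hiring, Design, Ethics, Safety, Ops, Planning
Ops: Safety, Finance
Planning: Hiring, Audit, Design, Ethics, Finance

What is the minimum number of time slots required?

5

Hiring, Design, Ethics, Finance, Planning are mutually in conflict, so at least 5 time slots are needed.
5 time slots suffice: time slot 1 → {Ethics, Ops}; time slot 2 → {Audit, Legal, Finance}; time slot 3 → {Outreach, Safety, Planning}; time slot 4 → {Design}; time slot 5 → {Hiring}. Every pair that conflicts lands in different time slots.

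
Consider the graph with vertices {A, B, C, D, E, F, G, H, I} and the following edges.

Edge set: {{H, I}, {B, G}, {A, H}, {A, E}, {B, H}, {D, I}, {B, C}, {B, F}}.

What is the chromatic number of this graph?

2

B and C are adjacent, so at least 2 colors are needed.
A valid assignment using 2 colors: A=1, B=1, C=2, D=2, E=2, F=2, G=2, H=2, I=1. Every edge joins two different colors.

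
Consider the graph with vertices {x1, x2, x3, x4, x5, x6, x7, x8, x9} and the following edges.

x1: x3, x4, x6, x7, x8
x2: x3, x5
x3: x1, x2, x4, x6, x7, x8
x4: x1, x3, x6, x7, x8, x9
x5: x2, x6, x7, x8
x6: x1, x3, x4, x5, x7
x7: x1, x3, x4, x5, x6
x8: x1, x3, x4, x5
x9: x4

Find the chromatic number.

5

x1, x3, x4, x6, x7 form a clique, so at least 5 colors are needed.
A valid assignment using 5 colors: x1=5, x2=3, x3=2, x4=1, x5=1, x6=4, x7=3, x8=3, x9=2. No two adjacent vertices share a color.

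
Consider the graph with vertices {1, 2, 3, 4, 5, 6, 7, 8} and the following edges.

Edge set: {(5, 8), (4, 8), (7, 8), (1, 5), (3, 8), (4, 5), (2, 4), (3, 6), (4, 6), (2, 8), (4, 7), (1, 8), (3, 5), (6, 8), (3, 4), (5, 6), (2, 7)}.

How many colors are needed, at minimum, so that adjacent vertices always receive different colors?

3, 4, 5, 6, 8 are pairwise adjacent (a clique of size 5), so at least 5 colors are needed.
5 colors suffice: 1=blue, 2=yellow, 3=purple, 4=blue, 5=green, 6=yellow, 7=green, 8=red. No two adjacent vertices share a color.

5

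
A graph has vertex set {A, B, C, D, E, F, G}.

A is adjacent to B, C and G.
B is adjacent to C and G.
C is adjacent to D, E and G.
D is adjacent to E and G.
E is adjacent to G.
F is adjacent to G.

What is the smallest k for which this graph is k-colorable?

C, D, E, G are mutually adjacent (a clique of size 4), so at least 4 colors are needed.
4 colors suffice: color 1 → {G}; color 2 → {C, F}; color 3 → {A, D}; color 4 → {B, E}. Each edge has distinct colors on its endpoints.

4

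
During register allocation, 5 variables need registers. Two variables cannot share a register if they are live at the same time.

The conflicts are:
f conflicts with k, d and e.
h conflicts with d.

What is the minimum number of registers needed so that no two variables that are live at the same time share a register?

f and e conflict, so at least 2 registers are needed.
2 registers suffice: f=1, k=2, h=1, d=2, e=2. No two conflicting variables share a register.

2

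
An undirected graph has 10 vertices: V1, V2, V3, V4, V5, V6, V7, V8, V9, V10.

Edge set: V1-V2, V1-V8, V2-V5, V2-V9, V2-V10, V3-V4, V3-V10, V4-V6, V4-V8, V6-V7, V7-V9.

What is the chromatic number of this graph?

The cycle V8-V1-V2-V9-V7-V6-V4-V8 has odd length 7, so it cannot be 2-colored; at least 3 colors are needed.
One proper 3-coloring: V1=3, V2=1, V3=3, V4=1, V5=2, V6=2, V7=1, V8=2, V9=2, V10=2. Every edge joins two different colors.

3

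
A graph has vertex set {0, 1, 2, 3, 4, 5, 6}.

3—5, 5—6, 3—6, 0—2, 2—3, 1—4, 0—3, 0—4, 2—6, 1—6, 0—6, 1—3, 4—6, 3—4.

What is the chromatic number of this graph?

4

0, 3, 4, 6 form a clique, so at least 4 colors are needed.
One proper 4-coloring: 0=d, 1=d, 2=c, 3=b, 4=c, 5=c, 6=a. Each edge has distinct colors on its endpoints.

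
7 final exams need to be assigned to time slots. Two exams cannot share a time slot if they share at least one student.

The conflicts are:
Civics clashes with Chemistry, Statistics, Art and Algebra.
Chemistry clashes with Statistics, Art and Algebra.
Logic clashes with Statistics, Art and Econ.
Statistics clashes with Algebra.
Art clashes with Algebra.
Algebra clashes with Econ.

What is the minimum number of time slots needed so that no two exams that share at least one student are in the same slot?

Civics, Chemistry, Statistics, Algebra all conflict with each other, so at least 4 time slots are needed.
4 time slots suffice: time slot 1 → {Logic, Algebra}; time slot 2 → {Statistics, Art, Econ}; time slot 3 → {Chemistry}; time slot 4 → {Civics}. Each listed conflict is separated.

4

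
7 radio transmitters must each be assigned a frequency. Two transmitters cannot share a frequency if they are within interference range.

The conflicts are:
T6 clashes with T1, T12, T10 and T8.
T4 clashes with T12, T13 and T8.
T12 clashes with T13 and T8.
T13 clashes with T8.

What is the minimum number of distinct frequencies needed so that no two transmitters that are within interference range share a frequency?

T4, T12, T13, T8 are mutually in conflict, so at least 4 frequencies are needed.
4 frequencies suffice: frequency 1 → {T6, T13}; frequency 2 → {T1, T12, T10}; frequency 3 → {T8}; frequency 4 → {T4}. Every pair that conflicts lands in different frequencies.

4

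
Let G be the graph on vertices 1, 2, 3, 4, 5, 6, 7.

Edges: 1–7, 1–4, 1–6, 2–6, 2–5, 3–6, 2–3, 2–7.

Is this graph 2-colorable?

No

2, 3, 6 form a triangle, so at least 3 colors are needed.
So 2 colors are not enough.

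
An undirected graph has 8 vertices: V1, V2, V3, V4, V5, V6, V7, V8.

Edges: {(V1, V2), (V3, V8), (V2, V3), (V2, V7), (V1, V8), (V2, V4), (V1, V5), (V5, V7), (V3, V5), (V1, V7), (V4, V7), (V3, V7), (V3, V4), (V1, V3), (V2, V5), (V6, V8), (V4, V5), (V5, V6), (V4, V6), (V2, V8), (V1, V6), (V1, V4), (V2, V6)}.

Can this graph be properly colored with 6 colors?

The chromatic number is 6. V1, V2, V3, V4, V5, V7 are mutually adjacent (a clique of size 6), so at least 6 colors are needed.
6 colors suffice: color 1 → {V2}; color 2 → {V1}; color 3 → {V3, V6}; color 4 → {V4, V8}; color 5 → {V5}; color 6 → {V7}.
That is already a proper 6-coloring.

Yes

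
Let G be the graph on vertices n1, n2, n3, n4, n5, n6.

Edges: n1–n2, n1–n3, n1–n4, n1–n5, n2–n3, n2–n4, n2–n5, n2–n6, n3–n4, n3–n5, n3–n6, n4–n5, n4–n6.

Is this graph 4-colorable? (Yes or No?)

n1, n2, n3, n4, n5 form a clique, so at least 5 colors are needed.
So 4 colors are not enough.

No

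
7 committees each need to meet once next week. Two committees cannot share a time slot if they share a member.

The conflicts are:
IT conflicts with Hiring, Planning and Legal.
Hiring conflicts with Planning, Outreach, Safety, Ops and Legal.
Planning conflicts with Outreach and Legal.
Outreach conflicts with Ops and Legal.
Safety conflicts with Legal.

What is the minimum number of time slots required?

4

Hiring, Planning, Outreach, Legal pairwise conflict, so at least 4 time slots are needed.
4 time slots suffice: time slot 1 → {Hiring}; time slot 2 → {Ops, Legal}; time slot 3 → {Planning, Safety}; time slot 4 → {IT, Outreach}. Every pair that conflicts lands in different time slots.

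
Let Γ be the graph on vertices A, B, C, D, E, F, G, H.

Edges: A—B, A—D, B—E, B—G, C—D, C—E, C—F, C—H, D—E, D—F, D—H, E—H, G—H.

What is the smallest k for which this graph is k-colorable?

C, D, E, H are mutually adjacent (a clique of size 4), so at least 4 colors are needed.
A valid assignment using 4 colors: A=blue, B=red, C=blue, D=red, E=yellow, F=green, G=blue, H=green. Every edge joins two different colors.

4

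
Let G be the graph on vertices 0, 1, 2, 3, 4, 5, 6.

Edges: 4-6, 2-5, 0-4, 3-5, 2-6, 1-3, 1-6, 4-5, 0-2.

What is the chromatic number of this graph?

3

The cycle 1-3-5-2-6-1 has odd length 5, so it cannot be 2-colored; at least 3 colors are needed.
One proper 3-coloring: 0=red, 1=blue, 2=blue, 3=green, 4=blue, 5=red, 6=red. No two adjacent vertices share a color.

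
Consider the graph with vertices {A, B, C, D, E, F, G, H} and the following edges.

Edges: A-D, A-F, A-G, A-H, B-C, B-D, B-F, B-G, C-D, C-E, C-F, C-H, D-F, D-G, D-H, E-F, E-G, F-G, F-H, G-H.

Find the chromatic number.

5

A, D, F, G, H are pairwise adjacent (a clique of size 5), so at least 5 colors are needed.
One proper 5-coloring: A=5, B=4, C=3, D=2, E=2, F=1, G=3, H=4. Every edge joins two different colors.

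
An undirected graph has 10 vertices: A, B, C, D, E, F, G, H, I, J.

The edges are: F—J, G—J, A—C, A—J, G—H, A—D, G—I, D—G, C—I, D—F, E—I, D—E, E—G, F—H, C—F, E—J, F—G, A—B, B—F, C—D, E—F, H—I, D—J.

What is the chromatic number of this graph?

D, E, F, G, J form a clique, so at least 5 colors are needed.
A valid assignment using 5 colors: A=1, B=2, C=2, D=3, E=4, F=1, G=2, H=3, I=1, J=5. Each edge has distinct colors on its endpoints.

5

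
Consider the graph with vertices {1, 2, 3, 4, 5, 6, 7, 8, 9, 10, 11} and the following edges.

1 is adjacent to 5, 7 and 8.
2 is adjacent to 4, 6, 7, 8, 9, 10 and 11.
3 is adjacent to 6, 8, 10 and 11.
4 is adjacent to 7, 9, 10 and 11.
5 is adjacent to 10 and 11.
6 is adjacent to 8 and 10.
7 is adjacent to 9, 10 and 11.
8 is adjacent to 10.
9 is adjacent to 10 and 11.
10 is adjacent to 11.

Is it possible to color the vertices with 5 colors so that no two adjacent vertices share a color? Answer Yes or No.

No

2, 4, 7, 9, 10, 11 form a clique, so at least 6 colors are needed.
So 5 colors are not enough.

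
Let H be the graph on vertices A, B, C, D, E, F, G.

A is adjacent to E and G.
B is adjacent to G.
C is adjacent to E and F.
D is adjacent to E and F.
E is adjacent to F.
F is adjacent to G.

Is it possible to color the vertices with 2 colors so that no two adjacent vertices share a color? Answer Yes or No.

No

D, E, F form a triangle, so at least 3 colors are needed.
So 2 colors are not enough.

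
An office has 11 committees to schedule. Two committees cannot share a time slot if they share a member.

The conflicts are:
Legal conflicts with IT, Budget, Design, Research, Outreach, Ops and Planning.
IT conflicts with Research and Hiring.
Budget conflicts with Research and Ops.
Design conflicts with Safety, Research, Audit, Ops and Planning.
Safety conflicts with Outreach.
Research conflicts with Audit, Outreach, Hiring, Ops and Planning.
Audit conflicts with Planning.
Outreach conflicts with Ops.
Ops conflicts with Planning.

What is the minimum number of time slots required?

5

Legal, Design, Research, Ops, Planning are mutually in conflict, so at least 5 time slots are needed.
5 time slots suffice: Legal=2, IT=3, Budget=4, Design=4, Safety=1, Research=1, Audit=2, Outreach=4, Hiring=2, Ops=3, Planning=5. No two conflicting committees share a time slot.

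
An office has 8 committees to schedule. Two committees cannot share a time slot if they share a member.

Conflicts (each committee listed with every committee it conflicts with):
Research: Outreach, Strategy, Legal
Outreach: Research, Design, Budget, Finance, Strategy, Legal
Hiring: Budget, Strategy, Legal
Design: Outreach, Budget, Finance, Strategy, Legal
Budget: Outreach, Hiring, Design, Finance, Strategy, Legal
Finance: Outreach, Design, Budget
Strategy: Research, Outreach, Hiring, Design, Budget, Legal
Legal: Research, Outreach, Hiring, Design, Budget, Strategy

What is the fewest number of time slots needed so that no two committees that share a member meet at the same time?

5

Outreach, Design, Budget, Strategy, Legal all conflict with each other, so at least 5 time slots are needed.
5 time slots suffice: time slot 1 → {Research, Budget}; time slot 2 → {Finance, Legal}; time slot 3 → {Outreach, Hiring}; time slot 4 → {Strategy}; time slot 5 → {Design}. Every pair that conflicts lands in different time slots.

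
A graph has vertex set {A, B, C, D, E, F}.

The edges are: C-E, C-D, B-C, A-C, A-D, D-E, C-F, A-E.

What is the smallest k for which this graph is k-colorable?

A, C, D, E are mutually adjacent (a clique of size 4), so at least 4 colors are needed.
4 colors suffice: color 1 → {C}; color 2 → {A, B, F}; color 3 → {D}; color 4 → {E}. Each edge has distinct colors on its endpoints.

4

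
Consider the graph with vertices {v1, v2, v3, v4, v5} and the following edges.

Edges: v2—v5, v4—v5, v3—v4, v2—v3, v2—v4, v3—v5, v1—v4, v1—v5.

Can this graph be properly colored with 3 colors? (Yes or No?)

No

v2, v3, v4, v5 are pairwise adjacent (a clique of size 4), so at least 4 colors are needed.
So 3 colors are not enough.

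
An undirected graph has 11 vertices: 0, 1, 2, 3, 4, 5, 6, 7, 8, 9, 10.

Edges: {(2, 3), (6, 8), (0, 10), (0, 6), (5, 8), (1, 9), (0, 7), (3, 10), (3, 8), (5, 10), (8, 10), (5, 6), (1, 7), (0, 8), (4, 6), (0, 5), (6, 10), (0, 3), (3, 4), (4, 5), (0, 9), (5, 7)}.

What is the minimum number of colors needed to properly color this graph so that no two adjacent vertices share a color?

5

0, 5, 6, 8, 10 form a clique, so at least 5 colors are needed.
5 colors suffice: color a → {0, 1, 2, 4}; color b → {3, 5, 9}; color c → {7, 10}; color d → {8}; color e → {6}. Each edge has distinct colors on its endpoints.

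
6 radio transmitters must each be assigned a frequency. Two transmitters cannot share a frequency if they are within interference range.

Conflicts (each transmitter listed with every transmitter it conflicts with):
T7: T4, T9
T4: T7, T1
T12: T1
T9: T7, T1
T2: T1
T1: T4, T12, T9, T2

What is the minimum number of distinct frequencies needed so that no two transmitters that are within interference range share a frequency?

2

T4 and T1 conflict, so at least 2 frequencies are needed.
2 frequencies suffice: frequency 1 → {T7, T1}; frequency 2 → {T4, T12, T9, T2}. Every pair that conflicts lands in different frequencies.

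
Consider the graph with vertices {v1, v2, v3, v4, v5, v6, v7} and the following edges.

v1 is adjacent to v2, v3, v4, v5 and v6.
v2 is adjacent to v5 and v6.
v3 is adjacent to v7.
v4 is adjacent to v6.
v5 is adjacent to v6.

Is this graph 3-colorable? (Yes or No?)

v1, v2, v5, v6 are pairwise adjacent (a clique of size 4), so at least 4 colors are needed.
So 3 colors are not enough.

No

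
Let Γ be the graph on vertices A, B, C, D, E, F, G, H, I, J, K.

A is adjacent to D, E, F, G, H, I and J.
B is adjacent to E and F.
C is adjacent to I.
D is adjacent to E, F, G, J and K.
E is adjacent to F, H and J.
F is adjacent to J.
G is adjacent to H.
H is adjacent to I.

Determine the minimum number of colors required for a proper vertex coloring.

A, D, E, F, J are mutually adjacent (a clique of size 5), so at least 5 colors are needed.
5 colors suffice: A=red, B=red, C=red, D=blue, E=green, F=yellow, G=green, H=blue, I=green, J=purple, K=red. No two adjacent vertices share a color.

5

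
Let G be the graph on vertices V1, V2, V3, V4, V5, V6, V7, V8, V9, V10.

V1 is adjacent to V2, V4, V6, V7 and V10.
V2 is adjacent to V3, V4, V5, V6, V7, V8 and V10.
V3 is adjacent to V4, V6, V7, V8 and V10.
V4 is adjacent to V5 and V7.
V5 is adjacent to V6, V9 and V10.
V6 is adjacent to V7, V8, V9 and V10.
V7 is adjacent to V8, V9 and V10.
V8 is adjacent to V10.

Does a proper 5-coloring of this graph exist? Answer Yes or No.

V2, V3, V6, V7, V8, V10 form a clique, so at least 6 colors are needed.
So 5 colors are not enough.

No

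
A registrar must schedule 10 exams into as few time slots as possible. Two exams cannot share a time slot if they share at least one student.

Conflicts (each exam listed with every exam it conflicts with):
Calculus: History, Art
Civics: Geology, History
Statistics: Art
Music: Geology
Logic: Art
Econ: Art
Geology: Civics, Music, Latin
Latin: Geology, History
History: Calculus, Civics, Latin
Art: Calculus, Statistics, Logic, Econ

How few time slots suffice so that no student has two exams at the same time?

2

Logic and Art conflict, so at least 2 time slots are needed.
2 time slots suffice: Calculus=2, Civics=2, Statistics=2, Music=2, Logic=2, Econ=2, Geology=1, Latin=2, History=1, Art=1. Every pair that conflicts lands in different time slots.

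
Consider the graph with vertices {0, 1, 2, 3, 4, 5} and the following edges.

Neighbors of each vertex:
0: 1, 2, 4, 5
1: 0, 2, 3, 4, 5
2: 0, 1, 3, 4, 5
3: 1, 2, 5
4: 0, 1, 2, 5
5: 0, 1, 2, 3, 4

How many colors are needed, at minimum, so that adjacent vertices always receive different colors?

0, 1, 2, 4, 5 are pairwise adjacent (a clique of size 5), so at least 5 colors are needed.
One proper 5-coloring: 0=d, 1=a, 2=c, 3=d, 4=e, 5=b. No two adjacent vertices share a color.

5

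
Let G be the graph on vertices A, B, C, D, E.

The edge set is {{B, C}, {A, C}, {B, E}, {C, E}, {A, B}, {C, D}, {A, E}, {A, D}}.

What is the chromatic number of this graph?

A, B, C, E are pairwise adjacent (a clique of size 4), so at least 4 colors are needed.
4 colors suffice: color 1 → {C}; color 2 → {A}; color 3 → {B, D}; color 4 → {E}. Each edge has distinct colors on its endpoints.

4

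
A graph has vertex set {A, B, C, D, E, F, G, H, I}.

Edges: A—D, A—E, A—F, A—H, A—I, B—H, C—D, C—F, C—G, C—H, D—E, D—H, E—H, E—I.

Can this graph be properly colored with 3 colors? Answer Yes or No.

A, D, E, H form a clique, so at least 4 colors are needed.
So 3 colors are not enough.

No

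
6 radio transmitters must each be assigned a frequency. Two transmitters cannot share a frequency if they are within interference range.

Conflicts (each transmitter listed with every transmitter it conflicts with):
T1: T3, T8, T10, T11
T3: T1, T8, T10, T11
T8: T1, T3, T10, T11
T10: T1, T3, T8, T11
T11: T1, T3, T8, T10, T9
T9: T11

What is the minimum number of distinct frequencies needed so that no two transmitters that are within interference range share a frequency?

T1, T3, T8, T10, T11 are mutually in conflict, so at least 5 frequencies are needed.
5 frequencies suffice: frequency 1 → {T11}; frequency 2 → {T10, T9}; frequency 3 → {T8}; frequency 4 → {T3}; frequency 5 → {T1}. Every pair that conflicts lands in different frequencies.

5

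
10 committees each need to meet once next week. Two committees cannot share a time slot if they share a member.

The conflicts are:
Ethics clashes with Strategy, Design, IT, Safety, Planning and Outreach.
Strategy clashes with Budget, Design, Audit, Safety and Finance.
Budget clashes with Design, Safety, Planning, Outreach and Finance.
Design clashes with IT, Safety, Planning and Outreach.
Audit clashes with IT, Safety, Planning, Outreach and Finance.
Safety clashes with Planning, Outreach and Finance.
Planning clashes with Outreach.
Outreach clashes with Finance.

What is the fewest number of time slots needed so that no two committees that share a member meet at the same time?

Budget, Design, Safety, Planning, Outreach all conflict with each other, so at least 5 time slots are needed.
5 time slots suffice: time slot 1 → {IT, Safety}; time slot 2 → {Design, Audit}; time slot 3 → {Strategy, Outreach}; time slot 4 → {Ethics, Budget}; time slot 5 → {Planning, Finance}. Every pair that conflicts lands in different time slots.

5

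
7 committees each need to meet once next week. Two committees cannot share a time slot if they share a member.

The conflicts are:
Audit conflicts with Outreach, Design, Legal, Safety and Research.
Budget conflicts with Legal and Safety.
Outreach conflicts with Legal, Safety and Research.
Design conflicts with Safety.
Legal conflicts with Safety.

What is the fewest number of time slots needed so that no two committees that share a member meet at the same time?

Audit, Outreach, Legal, Safety are mutually in conflict, so at least 4 time slots are needed.
A valid assignment using 4 time slots: Audit=1, Budget=1, Outreach=3, Design=3, Legal=4, Safety=2, Research=2. Every pair that conflicts lands in different time slots.

4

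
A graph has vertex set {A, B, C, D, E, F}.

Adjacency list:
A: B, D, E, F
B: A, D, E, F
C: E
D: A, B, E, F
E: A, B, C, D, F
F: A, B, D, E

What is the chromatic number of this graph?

5

A, B, D, E, F form a clique, so at least 5 colors are needed.
5 colors suffice: A=purple, B=green, C=blue, D=blue, E=red, F=yellow. Every edge joins two different colors.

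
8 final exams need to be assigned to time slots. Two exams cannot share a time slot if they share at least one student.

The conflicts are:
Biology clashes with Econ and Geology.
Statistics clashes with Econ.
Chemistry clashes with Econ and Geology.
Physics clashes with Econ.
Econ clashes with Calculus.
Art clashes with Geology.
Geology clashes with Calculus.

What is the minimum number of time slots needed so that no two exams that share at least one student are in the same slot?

2

Biology and Econ conflict, so at least 2 time slots are needed.
Using 2 time slots: Biology=2, Statistics=2, Chemistry=2, Physics=2, Econ=1, Art=2, Geology=1, Calculus=2. Each listed conflict is separated.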